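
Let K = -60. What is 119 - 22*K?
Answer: 1439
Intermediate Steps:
119 - 22*K = 119 - 22*(-60) = 119 + 1320 = 1439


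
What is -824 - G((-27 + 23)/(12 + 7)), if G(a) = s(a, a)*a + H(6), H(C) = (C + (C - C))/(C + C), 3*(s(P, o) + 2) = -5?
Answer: -94081/114 ≈ -825.27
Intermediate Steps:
s(P, o) = -11/3 (s(P, o) = -2 + (⅓)*(-5) = -2 - 5/3 = -11/3)
H(C) = ½ (H(C) = (C + 0)/((2*C)) = C*(1/(2*C)) = ½)
G(a) = ½ - 11*a/3 (G(a) = -11*a/3 + ½ = ½ - 11*a/3)
-824 - G((-27 + 23)/(12 + 7)) = -824 - (½ - 11*(-27 + 23)/(3*(12 + 7))) = -824 - (½ - (-44)/(3*19)) = -824 - (½ - 11/3*(-4/19)) = -824 - (½ + 44/57) = -824 - 1*145/114 = -824 - 145/114 = -94081/114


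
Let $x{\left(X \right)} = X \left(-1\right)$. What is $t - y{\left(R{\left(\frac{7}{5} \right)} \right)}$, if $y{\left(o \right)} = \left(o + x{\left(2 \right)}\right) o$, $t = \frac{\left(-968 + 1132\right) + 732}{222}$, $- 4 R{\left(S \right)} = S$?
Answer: $\frac{142681}{44400} \approx 3.2135$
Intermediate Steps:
$R{\left(S \right)} = - \frac{S}{4}$
$x{\left(X \right)} = - X$
$t = \frac{448}{111}$ ($t = \left(164 + 732\right) \frac{1}{222} = 896 \cdot \frac{1}{222} = \frac{448}{111} \approx 4.036$)
$y{\left(o \right)} = o \left(-2 + o\right)$ ($y{\left(o \right)} = \left(o - 2\right) o = \left(-2 + o\right) o = o \left(-2 + o\right)$)
$t - y{\left(R{\left(\frac{7}{5} \right)} \right)} = \frac{448}{111} - - \frac{7 \cdot \frac{1}{5}}{4} \left(-2 - \frac{7 \cdot \frac{1}{5}}{4}\right) = \frac{448}{111} - \left(- \frac{1}{4}\right) \frac{7}{5} \left(-2 - \frac{7}{20}\right) = \frac{448}{111} - - \frac{7 \left(-2 - \frac{7}{20}\right)}{20} = \frac{448}{111} - \left(- \frac{7}{20}\right) \left(- \frac{47}{20}\right) = \frac{448}{111} - \frac{329}{400} = \frac{142681}{44400}$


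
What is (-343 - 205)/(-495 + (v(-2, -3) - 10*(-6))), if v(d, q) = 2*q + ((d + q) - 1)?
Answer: 548/447 ≈ 1.2260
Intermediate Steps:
v(d, q) = -1 + d + 3*q (v(d, q) = 2*q + (-1 + d + q) = -1 + d + 3*q)
(-343 - 205)/(-495 + (v(-2, -3) - 10*(-6))) = (-343 - 205)/(-495 + ((-1 - 2 + 3*(-3)) - 10*(-6))) = -548/(-495 + ((-1 - 2 - 9) + 60)) = -548/(-495 + (-12 + 60)) = -548/(-495 + 48) = -548/(-447) = -548*(-1/447) = 548/447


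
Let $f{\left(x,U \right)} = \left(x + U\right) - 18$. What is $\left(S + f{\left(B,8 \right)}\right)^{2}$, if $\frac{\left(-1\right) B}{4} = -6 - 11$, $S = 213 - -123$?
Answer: $155236$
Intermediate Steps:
$S = 336$ ($S = 213 + 123 = 336$)
$B = 68$ ($B = - 4 \left(-6 - 11\right) = \left(-4\right) \left(-17\right) = 68$)
$f{\left(x,U \right)} = -18 + U + x$ ($f{\left(x,U \right)} = \left(U + x\right) - 18 = -18 + U + x$)
$\left(S + f{\left(B,8 \right)}\right)^{2} = \left(336 + \left(-18 + 8 + 68\right)\right)^{2} = \left(336 + 58\right)^{2} = 394^{2} = 155236$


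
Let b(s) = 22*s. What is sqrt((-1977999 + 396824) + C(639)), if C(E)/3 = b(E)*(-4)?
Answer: I*sqrt(1749871) ≈ 1322.8*I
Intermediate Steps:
C(E) = -264*E (C(E) = 3*((22*E)*(-4)) = 3*(-88*E) = -264*E)
sqrt((-1977999 + 396824) + C(639)) = sqrt((-1977999 + 396824) - 264*639) = sqrt(-1581175 - 168696) = sqrt(-1749871) = I*sqrt(1749871)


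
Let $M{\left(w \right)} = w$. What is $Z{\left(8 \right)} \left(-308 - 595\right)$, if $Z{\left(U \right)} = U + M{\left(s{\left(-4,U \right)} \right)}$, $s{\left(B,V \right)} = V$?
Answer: $-14448$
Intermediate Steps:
$Z{\left(U \right)} = 2 U$ ($Z{\left(U \right)} = U + U = 2 U$)
$Z{\left(8 \right)} \left(-308 - 595\right) = 2 \cdot 8 \left(-308 - 595\right) = 16 \left(-903\right) = -14448$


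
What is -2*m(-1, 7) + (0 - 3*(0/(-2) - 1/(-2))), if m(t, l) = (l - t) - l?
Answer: -7/2 ≈ -3.5000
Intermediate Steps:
m(t, l) = -t
-2*m(-1, 7) + (0 - 3*(0/(-2) - 1/(-2))) = -(-2)*(-1) + (0 - 3*(0/(-2) - 1/(-2))) = -2*1 + (0 - 3*(0*(-½) - 1*(-½))) = -2 + (0 - 3*(0 + ½)) = -2 + (0 - 3*½) = -2 + (0 - 3/2) = -2 - 3/2 = -7/2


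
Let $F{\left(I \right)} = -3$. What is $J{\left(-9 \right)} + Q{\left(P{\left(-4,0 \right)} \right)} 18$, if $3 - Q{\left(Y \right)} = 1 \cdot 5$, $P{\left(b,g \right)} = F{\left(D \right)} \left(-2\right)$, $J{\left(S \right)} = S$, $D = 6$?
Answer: $-45$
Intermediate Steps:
$P{\left(b,g \right)} = 6$ ($P{\left(b,g \right)} = \left(-3\right) \left(-2\right) = 6$)
$Q{\left(Y \right)} = -2$ ($Q{\left(Y \right)} = 3 - 1 \cdot 5 = 3 - 5 = -2$)
$J{\left(-9 \right)} + Q{\left(P{\left(-4,0 \right)} \right)} 18 = -9 - 36 = -45$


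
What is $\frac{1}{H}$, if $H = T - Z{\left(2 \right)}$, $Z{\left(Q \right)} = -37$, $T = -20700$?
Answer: $- \frac{1}{20663} \approx -4.8396 \cdot 10^{-5}$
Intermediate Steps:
$H = -20663$ ($H = -20700 - -37 = -20700 + 37 = -20663$)
$\frac{1}{H} = \frac{1}{-20663} = - \frac{1}{20663}$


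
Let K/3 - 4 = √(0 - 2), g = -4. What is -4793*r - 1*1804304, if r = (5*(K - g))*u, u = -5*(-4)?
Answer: -9473104 - 1437900*I*√2 ≈ -9.4731e+6 - 2.0335e+6*I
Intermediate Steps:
K = 12 + 3*I*√2 (K = 12 + 3*√(0 - 2) = 12 + 3*√(-2) = 12 + 3*(I*√2) = 12 + 3*I*√2 ≈ 12.0 + 4.2426*I)
u = 20
r = 1600 + 300*I*√2 (r = (5*((12 + 3*I*√2) - 1*(-4)))*20 = (5*((12 + 3*I*√2) + 4))*20 = (5*(16 + 3*I*√2))*20 = (80 + 15*I*√2)*20 = 1600 + 300*I*√2 ≈ 1600.0 + 424.26*I)
-4793*r - 1*1804304 = -4793*(1600 + 300*I*√2) - 1*1804304 = (-7668800 - 1437900*I*√2) - 1804304 = -9473104 - 1437900*I*√2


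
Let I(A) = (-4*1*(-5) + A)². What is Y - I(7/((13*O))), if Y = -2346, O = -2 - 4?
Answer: -16684873/6084 ≈ -2742.4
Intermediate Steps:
O = -6
I(A) = (20 + A)² (I(A) = (-4*(-5) + A)² = (20 + A)²)
Y - I(7/((13*O))) = -2346 - (20 + 7/((13*(-6))))² = -2346 - (20 + 7/(-78))² = -2346 - (20 + 7*(-1/78))² = -2346 - (20 - 7/78)² = -2346 - (1553/78)² = -2346 - 1*2411809/6084 = -2346 - 2411809/6084 = -16684873/6084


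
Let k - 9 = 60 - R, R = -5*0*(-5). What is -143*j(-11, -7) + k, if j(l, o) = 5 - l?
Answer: -2219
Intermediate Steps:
R = 0 (R = 0*(-5) = 0)
k = 69 (k = 9 + (60 - 1*0) = 9 + (60 + 0) = 9 + 60 = 69)
-143*j(-11, -7) + k = -143*(5 - 1*(-11)) + 69 = -143*(5 + 11) + 69 = -143*16 + 69 = -2288 + 69 = -2219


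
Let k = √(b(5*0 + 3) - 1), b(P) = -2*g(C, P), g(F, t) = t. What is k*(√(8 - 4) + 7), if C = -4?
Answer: 9*I*√7 ≈ 23.812*I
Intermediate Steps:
b(P) = -2*P
k = I*√7 (k = √(-2*(5*0 + 3) - 1) = √(-2*(0 + 3) - 1) = √(-2*3 - 1) = √(-6 - 1) = √(-7) = I*√7 ≈ 2.6458*I)
k*(√(8 - 4) + 7) = (I*√7)*(√(8 - 4) + 7) = (I*√7)*(√4 + 7) = (I*√7)*(2 + 7) = (I*√7)*9 = 9*I*√7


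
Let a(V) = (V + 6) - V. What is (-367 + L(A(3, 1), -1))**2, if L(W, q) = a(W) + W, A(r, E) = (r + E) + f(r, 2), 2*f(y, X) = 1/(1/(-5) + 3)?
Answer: 99820081/784 ≈ 1.2732e+5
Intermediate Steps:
a(V) = 6 (a(V) = (6 + V) - V = 6)
f(y, X) = 5/28 (f(y, X) = 1/(2*(1/(-5) + 3)) = 1/(2*(-1/5 + 3)) = 1/(2*(14/5)) = (1/2)*(5/14) = 5/28)
A(r, E) = 5/28 + E + r (A(r, E) = (r + E) + 5/28 = (E + r) + 5/28 = 5/28 + E + r)
L(W, q) = 6 + W
(-367 + L(A(3, 1), -1))**2 = (-367 + (6 + (5/28 + 1 + 3)))**2 = (-367 + (6 + 117/28))**2 = (-367 + 285/28)**2 = (-9991/28)**2 = 99820081/784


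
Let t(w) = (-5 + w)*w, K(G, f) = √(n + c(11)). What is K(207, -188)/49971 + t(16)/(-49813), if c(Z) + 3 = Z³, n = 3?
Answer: -176/49813 + 11*√11/49971 ≈ -0.0028031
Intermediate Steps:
c(Z) = -3 + Z³
K(G, f) = 11*√11 (K(G, f) = √(3 + (-3 + 11³)) = √(3 + (-3 + 1331)) = √(3 + 1328) = √1331 = 11*√11)
t(w) = w*(-5 + w)
K(207, -188)/49971 + t(16)/(-49813) = (11*√11)/49971 + (16*(-5 + 16))/(-49813) = (11*√11)*(1/49971) + (16*11)*(-1/49813) = 11*√11/49971 + 176*(-1/49813) = 11*√11/49971 - 176/49813 = -176/49813 + 11*√11/49971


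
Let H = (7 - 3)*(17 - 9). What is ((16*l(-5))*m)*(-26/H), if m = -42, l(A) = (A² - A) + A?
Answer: 13650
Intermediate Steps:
l(A) = A²
H = 32 (H = 4*8 = 32)
((16*l(-5))*m)*(-26/H) = ((16*(-5)²)*(-42))*(-26/32) = ((16*25)*(-42))*(-26*1/32) = (400*(-42))*(-13/16) = -16800*(-13/16) = 13650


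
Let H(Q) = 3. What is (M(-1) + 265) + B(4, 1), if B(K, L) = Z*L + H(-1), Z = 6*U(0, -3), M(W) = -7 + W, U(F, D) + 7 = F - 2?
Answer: 206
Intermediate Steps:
U(F, D) = -9 + F (U(F, D) = -7 + (F - 2) = -7 + (-2 + F) = -9 + F)
Z = -54 (Z = 6*(-9 + 0) = 6*(-9) = -54)
B(K, L) = 3 - 54*L (B(K, L) = -54*L + 3 = 3 - 54*L)
(M(-1) + 265) + B(4, 1) = ((-7 - 1) + 265) + (3 - 54*1) = (-8 + 265) + (3 - 54) = 257 - 51 = 206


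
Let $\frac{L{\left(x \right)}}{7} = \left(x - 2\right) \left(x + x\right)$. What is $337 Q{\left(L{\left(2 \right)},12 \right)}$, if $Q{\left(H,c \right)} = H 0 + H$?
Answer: $0$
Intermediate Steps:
$L{\left(x \right)} = 14 x \left(-2 + x\right)$ ($L{\left(x \right)} = 7 \left(x - 2\right) \left(x + x\right) = 7 \left(-2 + x\right) 2 x = 7 \cdot 2 x \left(-2 + x\right) = 14 x \left(-2 + x\right)$)
$Q{\left(H,c \right)} = H$ ($Q{\left(H,c \right)} = 0 + H = H$)
$337 Q{\left(L{\left(2 \right)},12 \right)} = 337 \cdot 14 \cdot 2 \left(-2 + 2\right) = 337 \cdot 14 \cdot 2 \cdot 0 = 337 \cdot 0 = 0$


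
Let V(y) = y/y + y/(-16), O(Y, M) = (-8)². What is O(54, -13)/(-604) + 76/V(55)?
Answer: -184240/5889 ≈ -31.285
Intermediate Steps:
O(Y, M) = 64
V(y) = 1 - y/16 (V(y) = 1 + y*(-1/16) = 1 - y/16)
O(54, -13)/(-604) + 76/V(55) = 64/(-604) + 76/(1 - 1/16*55) = 64*(-1/604) + 76/(1 - 55/16) = -16/151 + 76/(-39/16) = -16/151 + 76*(-16/39) = -16/151 - 1216/39 = -184240/5889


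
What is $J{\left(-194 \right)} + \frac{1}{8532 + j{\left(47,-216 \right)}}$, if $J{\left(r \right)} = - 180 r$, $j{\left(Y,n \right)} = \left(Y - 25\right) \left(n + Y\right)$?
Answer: $\frac{168104881}{4814} \approx 34920.0$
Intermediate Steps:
$j{\left(Y,n \right)} = \left(-25 + Y\right) \left(Y + n\right)$
$J{\left(-194 \right)} + \frac{1}{8532 + j{\left(47,-216 \right)}} = \left(-180\right) \left(-194\right) + \frac{1}{8532 + \left(47^{2} - 1175 - -5400 + 47 \left(-216\right)\right)} = 34920 + \frac{1}{8532 + \left(2209 - 1175 + 5400 - 10152\right)} = 34920 + \frac{1}{8532 - 3718} = 34920 + \frac{1}{4814} = \frac{168104881}{4814}$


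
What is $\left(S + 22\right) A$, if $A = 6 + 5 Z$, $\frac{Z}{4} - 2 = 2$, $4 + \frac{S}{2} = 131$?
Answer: $23736$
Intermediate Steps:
$S = 254$ ($S = -8 + 2 \cdot 131 = -8 + 262 = 254$)
$Z = 16$ ($Z = 8 + 4 \cdot 2 = 8 + 8 = 16$)
$A = 86$ ($A = 6 + 5 \cdot 16 = 6 + 80 = 86$)
$\left(S + 22\right) A = \left(254 + 22\right) 86 = 276 \cdot 86 = 23736$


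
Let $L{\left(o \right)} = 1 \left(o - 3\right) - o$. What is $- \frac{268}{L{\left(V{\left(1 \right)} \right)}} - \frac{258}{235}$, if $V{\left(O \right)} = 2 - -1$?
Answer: $\frac{62206}{705} \approx 88.235$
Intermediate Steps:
$V{\left(O \right)} = 3$ ($V{\left(O \right)} = 2 + 1 = 3$)
$L{\left(o \right)} = -3$ ($L{\left(o \right)} = 1 \left(-3 + o\right) - o = \left(-3 + o\right) - o = -3$)
$- \frac{268}{L{\left(V{\left(1 \right)} \right)}} - \frac{258}{235} = - \frac{268}{-3} - \frac{258}{235} = \left(-268\right) \left(- \frac{1}{3}\right) - \frac{258}{235} = \frac{268}{3} - \frac{258}{235} = \frac{62206}{705}$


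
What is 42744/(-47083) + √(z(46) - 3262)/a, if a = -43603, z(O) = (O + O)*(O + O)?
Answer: -42744/47083 - 51*√2/43603 ≈ -0.90950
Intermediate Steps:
z(O) = 4*O² (z(O) = (2*O)*(2*O) = 4*O²)
42744/(-47083) + √(z(46) - 3262)/a = 42744/(-47083) + √(4*46² - 3262)/(-43603) = 42744*(-1/47083) + √(4*2116 - 3262)*(-1/43603) = -42744/47083 + √(8464 - 3262)*(-1/43603) = -42744/47083 + √5202*(-1/43603) = -42744/47083 + (51*√2)*(-1/43603) = -42744/47083 - 51*√2/43603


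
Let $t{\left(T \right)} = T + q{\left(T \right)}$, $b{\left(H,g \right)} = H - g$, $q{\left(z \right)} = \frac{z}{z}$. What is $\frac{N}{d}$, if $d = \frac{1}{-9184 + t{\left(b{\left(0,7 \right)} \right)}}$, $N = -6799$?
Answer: $62482810$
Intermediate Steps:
$q{\left(z \right)} = 1$
$t{\left(T \right)} = 1 + T$ ($t{\left(T \right)} = T + 1 = 1 + T$)
$d = - \frac{1}{9190}$ ($d = \frac{1}{-9184 + \left(1 + \left(0 - 7\right)\right)} = \frac{1}{-9184 + \left(1 - 7\right)} = \frac{1}{-9184 - 6} = \frac{1}{-9190} = - \frac{1}{9190} \approx -0.00010881$)
$\frac{N}{d} = - \frac{6799}{- \frac{1}{9190}} = \left(-6799\right) \left(-9190\right) = 62482810$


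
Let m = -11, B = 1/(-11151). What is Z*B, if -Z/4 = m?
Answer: -44/11151 ≈ -0.0039458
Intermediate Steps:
B = -1/11151 ≈ -8.9678e-5
Z = 44 (Z = -4*(-11) = 44)
Z*B = 44*(-1/11151) = -44/11151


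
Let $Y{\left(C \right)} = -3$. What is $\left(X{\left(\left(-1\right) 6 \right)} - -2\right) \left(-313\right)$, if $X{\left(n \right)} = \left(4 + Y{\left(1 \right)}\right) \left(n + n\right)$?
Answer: $3130$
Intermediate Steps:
$X{\left(n \right)} = 2 n$ ($X{\left(n \right)} = \left(4 - 3\right) \left(n + n\right) = 1 \cdot 2 n = 2 n$)
$\left(X{\left(\left(-1\right) 6 \right)} - -2\right) \left(-313\right) = \left(2 \left(\left(-1\right) 6\right) - -2\right) \left(-313\right) = \left(2 \left(-6\right) + 2\right) \left(-313\right) = \left(-12 + 2\right) \left(-313\right) = \left(-10\right) \left(-313\right) = 3130$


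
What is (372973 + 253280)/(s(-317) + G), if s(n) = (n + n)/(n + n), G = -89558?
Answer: -626253/89557 ≈ -6.9928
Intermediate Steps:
s(n) = 1 (s(n) = (2*n)/((2*n)) = (2*n)*(1/(2*n)) = 1)
(372973 + 253280)/(s(-317) + G) = (372973 + 253280)/(1 - 89558) = 626253/(-89557) = 626253*(-1/89557) = -626253/89557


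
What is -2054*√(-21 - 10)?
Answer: -2054*I*√31 ≈ -11436.0*I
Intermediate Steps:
-2054*√(-21 - 10) = -2054*I*√31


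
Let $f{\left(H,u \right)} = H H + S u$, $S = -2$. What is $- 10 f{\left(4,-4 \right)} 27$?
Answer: $-6480$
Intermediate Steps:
$f{\left(H,u \right)} = H^{2} - 2 u$ ($f{\left(H,u \right)} = H H - 2 u = H^{2} - 2 u$)
$- 10 f{\left(4,-4 \right)} 27 = - 10 \left(4^{2} - -8\right) 27 = - 10 \left(16 + 8\right) 27 = \left(-10\right) 24 \cdot 27 = \left(-240\right) 27 = -6480$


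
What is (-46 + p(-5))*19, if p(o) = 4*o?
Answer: -1254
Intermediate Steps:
(-46 + p(-5))*19 = (-46 + 4*(-5))*19 = (-46 - 20)*19 = -66*19 = -1254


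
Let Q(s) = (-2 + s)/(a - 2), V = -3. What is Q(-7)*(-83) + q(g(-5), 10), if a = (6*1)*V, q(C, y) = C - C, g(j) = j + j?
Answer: -747/20 ≈ -37.350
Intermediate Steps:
g(j) = 2*j
q(C, y) = 0
a = -18 (a = (6*1)*(-3) = 6*(-3) = -18)
Q(s) = ⅒ - s/20 (Q(s) = (-2 + s)/(-18 - 2) = (-2 + s)/(-20) = (-2 + s)*(-1/20) = ⅒ - s/20)
Q(-7)*(-83) + q(g(-5), 10) = (⅒ - 1/20*(-7))*(-83) + 0 = (⅒ + 7/20)*(-83) + 0 = (9/20)*(-83) + 0 = -747/20 + 0 = -747/20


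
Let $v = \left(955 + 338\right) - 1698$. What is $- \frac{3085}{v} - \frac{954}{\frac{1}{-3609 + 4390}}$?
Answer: $- \frac{60350377}{81} \approx -7.4507 \cdot 10^{5}$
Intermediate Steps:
$v = -405$ ($v = 1293 - 1698 = -405$)
$- \frac{3085}{v} - \frac{954}{\frac{1}{-3609 + 4390}} = - \frac{3085}{-405} - \frac{954}{\frac{1}{-3609 + 4390}} = \left(-3085\right) \left(- \frac{1}{405}\right) - \frac{954}{\frac{1}{781}} = \frac{617}{81} - 954 \frac{1}{\frac{1}{781}} = \frac{617}{81} - 745074 = - \frac{60350377}{81}$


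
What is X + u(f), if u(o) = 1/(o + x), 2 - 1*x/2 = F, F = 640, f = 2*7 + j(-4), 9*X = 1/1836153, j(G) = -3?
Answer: -1502192/1900418355 ≈ -0.00079045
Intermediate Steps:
X = 1/16525377 (X = (⅑)/1836153 = (⅑)*(1/1836153) = 1/16525377 ≈ 6.0513e-8)
f = 11 (f = 2*7 - 3 = 14 - 3 = 11)
x = -1276 (x = 4 - 2*640 = 4 - 1280 = -1276)
u(o) = 1/(-1276 + o) (u(o) = 1/(o - 1276) = 1/(-1276 + o))
X + u(f) = 1/16525377 + 1/(-1276 + 11) = 1/16525377 + 1/(-1265) = 1/16525377 - 1/1265 = -1502192/1900418355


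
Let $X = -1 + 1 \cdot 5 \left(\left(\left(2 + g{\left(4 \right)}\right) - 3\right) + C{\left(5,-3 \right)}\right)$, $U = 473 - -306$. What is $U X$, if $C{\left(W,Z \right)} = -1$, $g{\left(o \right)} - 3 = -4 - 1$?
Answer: $-16359$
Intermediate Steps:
$g{\left(o \right)} = -2$ ($g{\left(o \right)} = 3 - 5 = -2$)
$U = 779$ ($U = 473 + 306 = 779$)
$X = -21$ ($X = -1 + 1 \cdot 5 \left(\left(\left(2 - 2\right) - 3\right) - 1\right) = -1 + 1 \cdot 5 \left(\left(0 - 3\right) - 1\right) = -1 + 1 \cdot 5 \left(-3 - 1\right) = -1 + 1 \cdot 5 \left(-4\right) = -1 + 1 \left(-20\right) = -1 - 20 = -21$)
$U X = 779 \left(-21\right) = -16359$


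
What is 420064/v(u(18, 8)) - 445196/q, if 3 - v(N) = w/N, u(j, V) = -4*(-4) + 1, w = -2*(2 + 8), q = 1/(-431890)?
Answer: 13651581872328/71 ≈ 1.9228e+11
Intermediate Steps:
q = -1/431890 ≈ -2.3154e-6
w = -20 (w = -2*10 = -20)
u(j, V) = 17 (u(j, V) = 16 + 1 = 17)
v(N) = 3 + 20/N (v(N) = 3 - (-20)/N = 3 + 20/N)
420064/v(u(18, 8)) - 445196/q = 420064/(3 + 20/17) - 445196/(-1/431890) = 420064/(3 + 20*(1/17)) - 445196*(-431890) = 420064/(3 + 20/17) + 192275700440 = 420064/(71/17) + 192275700440 = 420064*(17/71) + 192275700440 = 7141088/71 + 192275700440 = 13651581872328/71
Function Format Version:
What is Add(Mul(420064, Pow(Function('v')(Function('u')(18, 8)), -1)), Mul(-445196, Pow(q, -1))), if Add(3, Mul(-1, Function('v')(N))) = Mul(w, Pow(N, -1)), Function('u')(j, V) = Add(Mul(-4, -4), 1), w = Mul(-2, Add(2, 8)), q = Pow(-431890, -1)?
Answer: Rational(13651581872328, 71) ≈ 1.9228e+11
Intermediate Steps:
q = Rational(-1, 431890) ≈ -2.3154e-6
w = -20 (w = Mul(-2, 10) = -20)
Function('u')(j, V) = 17 (Function('u')(j, V) = Add(16, 1) = 17)
Function('v')(N) = Add(3, Mul(20, Pow(N, -1))) (Function('v')(N) = Add(3, Mul(-1, Mul(-20, Pow(N, -1)))) = Add(3, Mul(20, Pow(N, -1))))
Add(Mul(420064, Pow(Function('v')(Function('u')(18, 8)), -1)), Mul(-445196, Pow(q, -1))) = Add(Mul(420064, Pow(Add(3, Mul(20, Pow(17, -1))), -1)), Mul(-445196, Pow(Rational(-1, 431890), -1))) = Add(Mul(420064, Pow(Add(3, Mul(20, Rational(1, 17))), -1)), Mul(-445196, -431890)) = Add(Mul(420064, Pow(Add(3, Rational(20, 17)), -1)), 192275700440) = Add(Mul(420064, Pow(Rational(71, 17), -1)), 192275700440) = Add(Mul(420064, Rational(17, 71)), 192275700440) = Add(Rational(7141088, 71), 192275700440) = Rational(13651581872328, 71)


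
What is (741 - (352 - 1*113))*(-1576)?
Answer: -791152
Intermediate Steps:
(741 - (352 - 1*113))*(-1576) = (741 - (352 - 113))*(-1576) = (741 - 1*239)*(-1576) = (741 - 239)*(-1576) = 502*(-1576) = -791152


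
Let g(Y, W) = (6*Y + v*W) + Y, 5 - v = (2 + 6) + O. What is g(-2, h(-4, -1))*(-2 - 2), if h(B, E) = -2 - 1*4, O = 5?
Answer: -136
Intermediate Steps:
h(B, E) = -6 (h(B, E) = -2 - 4 = -6)
v = -8 (v = 5 - ((2 + 6) + 5) = 5 - (8 + 5) = 5 - 1*13 = 5 - 13 = -8)
g(Y, W) = -8*W + 7*Y (g(Y, W) = (6*Y - 8*W) + Y = (-8*W + 6*Y) + Y = -8*W + 7*Y)
g(-2, h(-4, -1))*(-2 - 2) = (-8*(-6) + 7*(-2))*(-2 - 2) = (48 - 14)*(-4) = 34*(-4) = -136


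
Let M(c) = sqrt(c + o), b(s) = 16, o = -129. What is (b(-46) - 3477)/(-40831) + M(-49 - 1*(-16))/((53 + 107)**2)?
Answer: 3461/40831 + 9*I*sqrt(2)/25600 ≈ 0.084764 + 0.00049718*I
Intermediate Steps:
M(c) = sqrt(-129 + c) (M(c) = sqrt(c - 129) = sqrt(-129 + c))
(b(-46) - 3477)/(-40831) + M(-49 - 1*(-16))/((53 + 107)**2) = (16 - 3477)/(-40831) + sqrt(-129 + (-49 - 1*(-16)))/((53 + 107)**2) = -3461*(-1/40831) + sqrt(-129 + (-49 + 16))/(160**2) = 3461/40831 + sqrt(-129 - 33)/25600 = 3461/40831 + sqrt(-162)*(1/25600) = 3461/40831 + (9*I*sqrt(2))*(1/25600) = 3461/40831 + 9*I*sqrt(2)/25600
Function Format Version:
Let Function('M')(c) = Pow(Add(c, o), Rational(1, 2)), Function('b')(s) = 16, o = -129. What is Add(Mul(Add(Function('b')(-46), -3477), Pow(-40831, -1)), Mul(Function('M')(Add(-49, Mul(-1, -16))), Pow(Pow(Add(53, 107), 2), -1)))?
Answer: Add(Rational(3461, 40831), Mul(Rational(9, 25600), I, Pow(2, Rational(1, 2)))) ≈ Add(0.084764, Mul(0.00049718, I))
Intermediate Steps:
Function('M')(c) = Pow(Add(-129, c), Rational(1, 2)) (Function('M')(c) = Pow(Add(c, -129), Rational(1, 2)) = Pow(Add(-129, c), Rational(1, 2)))
Add(Mul(Add(Function('b')(-46), -3477), Pow(-40831, -1)), Mul(Function('M')(Add(-49, Mul(-1, -16))), Pow(Pow(Add(53, 107), 2), -1))) = Add(Mul(Add(16, -3477), Pow(-40831, -1)), Mul(Pow(Add(-129, Add(-49, Mul(-1, -16))), Rational(1, 2)), Pow(Pow(Add(53, 107), 2), -1))) = Add(Mul(-3461, Rational(-1, 40831)), Mul(Pow(Add(-129, Add(-49, 16)), Rational(1, 2)), Pow(Pow(160, 2), -1))) = Add(Rational(3461, 40831), Mul(Pow(Add(-129, -33), Rational(1, 2)), Pow(25600, -1))) = Add(Rational(3461, 40831), Mul(Pow(-162, Rational(1, 2)), Rational(1, 25600))) = Add(Rational(3461, 40831), Mul(Mul(9, I, Pow(2, Rational(1, 2))), Rational(1, 25600))) = Add(Rational(3461, 40831), Mul(Rational(9, 25600), I, Pow(2, Rational(1, 2))))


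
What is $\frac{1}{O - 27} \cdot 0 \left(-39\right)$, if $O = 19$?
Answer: $0$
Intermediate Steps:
$\frac{1}{O - 27} \cdot 0 \left(-39\right) = \frac{1}{19 - 27} \cdot 0 \left(-39\right) = \frac{1}{-8} \cdot 0 \left(-39\right) = \left(- \frac{1}{8}\right) 0 \left(-39\right) = 0 \left(-39\right) = 0$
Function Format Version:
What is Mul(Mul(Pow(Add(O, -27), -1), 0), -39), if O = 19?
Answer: 0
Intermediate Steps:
Mul(Mul(Pow(Add(O, -27), -1), 0), -39) = Mul(Mul(Pow(Add(19, -27), -1), 0), -39) = Mul(Mul(Pow(-8, -1), 0), -39) = Mul(Mul(Rational(-1, 8), 0), -39) = Mul(0, -39) = 0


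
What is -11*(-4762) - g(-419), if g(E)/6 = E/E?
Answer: 52376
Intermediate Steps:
g(E) = 6 (g(E) = 6*(E/E) = 6*1 = 6)
-11*(-4762) - g(-419) = -11*(-4762) - 1*6 = 52382 - 6 = 52376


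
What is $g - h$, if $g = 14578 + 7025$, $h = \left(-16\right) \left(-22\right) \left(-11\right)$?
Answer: $25475$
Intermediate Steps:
$h = -3872$ ($h = 352 \left(-11\right) = -3872$)
$g = 21603$
$g - h = 21603 - -3872 = 21603 + 3872 = 25475$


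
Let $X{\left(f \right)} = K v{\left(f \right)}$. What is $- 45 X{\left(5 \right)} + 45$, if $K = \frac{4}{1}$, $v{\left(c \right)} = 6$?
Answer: $-1035$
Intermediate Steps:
$K = 4$ ($K = 4 \cdot 1 = 4$)
$X{\left(f \right)} = 24$ ($X{\left(f \right)} = 4 \cdot 6 = 24$)
$- 45 X{\left(5 \right)} + 45 = \left(-45\right) 24 + 45 = -1080 + 45 = -1035$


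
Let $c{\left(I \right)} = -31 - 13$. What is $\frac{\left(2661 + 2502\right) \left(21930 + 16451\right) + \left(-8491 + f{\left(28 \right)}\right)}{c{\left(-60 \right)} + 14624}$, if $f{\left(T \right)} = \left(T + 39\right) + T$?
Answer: $\frac{198152707}{14580} \approx 13591.0$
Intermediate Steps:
$f{\left(T \right)} = 39 + 2 T$ ($f{\left(T \right)} = \left(39 + T\right) + T = 39 + 2 T$)
$c{\left(I \right)} = -44$ ($c{\left(I \right)} = -31 - 13 = -44$)
$\frac{\left(2661 + 2502\right) \left(21930 + 16451\right) + \left(-8491 + f{\left(28 \right)}\right)}{c{\left(-60 \right)} + 14624} = \frac{\left(2661 + 2502\right) \left(21930 + 16451\right) + \left(-8491 + \left(39 + 2 \cdot 28\right)\right)}{-44 + 14624} = \frac{5163 \cdot 38381 + \left(-8491 + \left(39 + 56\right)\right)}{14580} = \left(198161103 + \left(-8491 + 95\right)\right) \frac{1}{14580} = \left(198161103 - 8396\right) \frac{1}{14580} = 198152707 \cdot \frac{1}{14580} = \frac{198152707}{14580}$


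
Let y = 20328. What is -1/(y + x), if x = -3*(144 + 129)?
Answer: -1/19509 ≈ -5.1258e-5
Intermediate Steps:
x = -819 (x = -3*273 = -819)
-1/(y + x) = -1/(20328 - 819) = -1/19509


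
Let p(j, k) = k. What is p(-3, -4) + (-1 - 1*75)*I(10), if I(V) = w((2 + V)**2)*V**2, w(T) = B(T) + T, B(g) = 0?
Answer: -1094404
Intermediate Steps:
w(T) = T (w(T) = 0 + T = T)
I(V) = V**2*(2 + V)**2 (I(V) = (2 + V)**2*V**2 = V**2*(2 + V)**2)
p(-3, -4) + (-1 - 1*75)*I(10) = -4 + (-1 - 1*75)*(10**2*(2 + 10)**2) = -4 + (-1 - 75)*(100*12**2) = -4 - 7600*144 = -4 - 76*14400 = -4 - 1094400 = -1094404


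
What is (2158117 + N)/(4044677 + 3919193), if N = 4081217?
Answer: 3119667/3981935 ≈ 0.78345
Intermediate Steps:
(2158117 + N)/(4044677 + 3919193) = (2158117 + 4081217)/(4044677 + 3919193) = 6239334/7963870 = 6239334*(1/7963870) = 3119667/3981935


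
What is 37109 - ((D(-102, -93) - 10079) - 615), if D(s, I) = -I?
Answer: 47710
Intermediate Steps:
37109 - ((D(-102, -93) - 10079) - 615) = 37109 - ((-1*(-93) - 10079) - 615) = 37109 - ((93 - 10079) - 615) = 37109 - (-9986 - 615) = 37109 - 1*(-10601) = 37109 + 10601 = 47710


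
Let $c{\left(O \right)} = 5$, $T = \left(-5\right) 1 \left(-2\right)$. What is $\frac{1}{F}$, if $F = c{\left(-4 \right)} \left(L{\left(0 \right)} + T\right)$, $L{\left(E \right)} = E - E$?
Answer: $\frac{1}{50} \approx 0.02$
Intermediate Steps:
$L{\left(E \right)} = 0$
$T = 10$ ($T = \left(-5\right) \left(-2\right) = 10$)
$F = 50$ ($F = 5 \left(0 + 10\right) = 5 \cdot 10 = 50$)
$\frac{1}{F} = \frac{1}{50}$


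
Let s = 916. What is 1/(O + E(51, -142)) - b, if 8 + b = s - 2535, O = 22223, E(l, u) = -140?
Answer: 35929042/22083 ≈ 1627.0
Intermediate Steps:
b = -1627 (b = -8 + (916 - 2535) = -8 - 1619 = -1627)
1/(O + E(51, -142)) - b = 1/(22223 - 140) - 1*(-1627) = 1/22083 + 1627 = 35929042/22083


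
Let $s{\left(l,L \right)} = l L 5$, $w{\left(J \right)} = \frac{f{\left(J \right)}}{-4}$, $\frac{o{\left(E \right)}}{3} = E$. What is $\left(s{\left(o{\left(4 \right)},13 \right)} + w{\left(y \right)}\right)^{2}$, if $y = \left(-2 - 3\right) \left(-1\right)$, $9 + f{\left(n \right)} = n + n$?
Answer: $\frac{9728161}{16} \approx 6.0801 \cdot 10^{5}$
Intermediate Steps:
$f{\left(n \right)} = -9 + 2 n$ ($f{\left(n \right)} = -9 + \left(n + n\right) = -9 + 2 n$)
$o{\left(E \right)} = 3 E$
$y = 5$ ($y = \left(-5\right) \left(-1\right) = 5$)
$w{\left(J \right)} = \frac{9}{4} - \frac{J}{2}$ ($w{\left(J \right)} = \frac{-9 + 2 J}{-4} = \left(-9 + 2 J\right) \left(- \frac{1}{4}\right) = \frac{9}{4} - \frac{J}{2}$)
$s{\left(l,L \right)} = 5 L l$ ($s{\left(l,L \right)} = l 5 L = 5 L l$)
$\left(s{\left(o{\left(4 \right)},13 \right)} + w{\left(y \right)}\right)^{2} = \left(5 \cdot 13 \cdot 3 \cdot 4 + \left(\frac{9}{4} - \frac{5}{2}\right)\right)^{2} = \left(5 \cdot 13 \cdot 12 + \left(\frac{9}{4} - \frac{5}{2}\right)\right)^{2} = \left(780 - \frac{1}{4}\right)^{2} = \left(\frac{3119}{4}\right)^{2} = \frac{9728161}{16}$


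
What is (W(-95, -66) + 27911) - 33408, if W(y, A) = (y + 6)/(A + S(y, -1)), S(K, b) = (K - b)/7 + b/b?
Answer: -3017230/549 ≈ -5495.9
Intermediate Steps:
S(K, b) = 1 - b/7 + K/7 (S(K, b) = (K - b)*(⅐) + 1 = (-b/7 + K/7) + 1 = 1 - b/7 + K/7)
W(y, A) = (6 + y)/(8/7 + A + y/7) (W(y, A) = (y + 6)/(A + (1 - ⅐*(-1) + y/7)) = (6 + y)/(A + (1 + ⅐ + y/7)) = (6 + y)/(A + (8/7 + y/7)) = (6 + y)/(8/7 + A + y/7))
(W(-95, -66) + 27911) - 33408 = (7*(6 - 95)/(8 - 95 + 7*(-66)) + 27911) - 33408 = (7*(-89)/(8 - 95 - 462) + 27911) - 33408 = (7*(-89)/(-549) + 27911) - 33408 = (7*(-1/549)*(-89) + 27911) - 33408 = (623/549 + 27911) - 33408 = 15323762/549 - 33408 = -3017230/549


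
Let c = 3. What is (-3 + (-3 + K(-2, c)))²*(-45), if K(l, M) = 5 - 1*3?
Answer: -720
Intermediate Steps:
K(l, M) = 2 (K(l, M) = 5 - 3 = 2)
(-3 + (-3 + K(-2, c)))²*(-45) = (-3 + (-3 + 2))²*(-45) = (-3 - 1)²*(-45) = (-4)²*(-45) = 16*(-45) = -720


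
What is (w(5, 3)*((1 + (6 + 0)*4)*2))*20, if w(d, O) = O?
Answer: 3000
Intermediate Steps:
(w(5, 3)*((1 + (6 + 0)*4)*2))*20 = (3*((1 + (6 + 0)*4)*2))*20 = (3*((1 + 6*4)*2))*20 = (3*((1 + 24)*2))*20 = (3*(25*2))*20 = (3*50)*20 = 150*20 = 3000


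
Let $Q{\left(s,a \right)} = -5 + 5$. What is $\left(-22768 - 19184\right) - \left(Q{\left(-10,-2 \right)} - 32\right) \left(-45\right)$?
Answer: $-43392$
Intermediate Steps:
$Q{\left(s,a \right)} = 0$
$\left(-22768 - 19184\right) - \left(Q{\left(-10,-2 \right)} - 32\right) \left(-45\right) = \left(-22768 - 19184\right) - \left(0 - 32\right) \left(-45\right) = -41952 - \left(-32\right) \left(-45\right) = -41952 - 1440 = -43392$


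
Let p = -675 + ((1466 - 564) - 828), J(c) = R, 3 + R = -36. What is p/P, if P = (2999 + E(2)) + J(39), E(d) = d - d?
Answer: -601/2960 ≈ -0.20304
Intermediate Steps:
R = -39 (R = -3 - 36 = -39)
J(c) = -39
E(d) = 0
p = -601 (p = -675 + (902 - 828) = -675 + 74 = -601)
P = 2960 (P = (2999 + 0) - 39 = 2999 - 39 = 2960)
p/P = -601/2960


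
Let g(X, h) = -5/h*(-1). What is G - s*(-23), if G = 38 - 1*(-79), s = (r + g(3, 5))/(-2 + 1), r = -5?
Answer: 209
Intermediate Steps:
g(X, h) = 5/h
s = 4 (s = (-5 + 5/5)/(-2 + 1) = (-5 + 5*(1/5))/(-1) = (-5 + 1)*(-1) = -4*(-1) = 4)
G = 117 (G = 38 + 79 = 117)
G - s*(-23) = 117 - 4*(-23) = 117 - 1*(-92) = 117 + 92 = 209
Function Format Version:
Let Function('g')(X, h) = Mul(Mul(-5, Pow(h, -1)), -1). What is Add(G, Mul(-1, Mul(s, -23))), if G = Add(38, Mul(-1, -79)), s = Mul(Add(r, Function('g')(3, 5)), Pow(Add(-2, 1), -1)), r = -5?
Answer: 209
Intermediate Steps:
Function('g')(X, h) = Mul(5, Pow(h, -1))
s = 4 (s = Mul(Add(-5, Mul(5, Pow(5, -1))), Pow(Add(-2, 1), -1)) = Mul(Add(-5, Mul(5, Rational(1, 5))), Pow(-1, -1)) = Mul(Add(-5, 1), -1) = Mul(-4, -1) = 4)
G = 117 (G = Add(38, 79) = 117)
Add(G, Mul(-1, Mul(s, -23))) = Add(117, Mul(-1, Mul(4, -23))) = Add(117, Mul(-1, -92)) = Add(117, 92) = 209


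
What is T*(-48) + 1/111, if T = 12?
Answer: -63935/111 ≈ -575.99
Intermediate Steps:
T*(-48) + 1/111 = 12*(-48) + 1/111 = -576 + 1/111 = -63935/111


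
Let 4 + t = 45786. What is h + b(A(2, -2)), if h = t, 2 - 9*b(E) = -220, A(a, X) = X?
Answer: 137420/3 ≈ 45807.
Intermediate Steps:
b(E) = 74/3 (b(E) = 2/9 - 1/9*(-220) = 2/9 + 220/9 = 74/3)
t = 45782 (t = -4 + 45786 = 45782)
h = 45782
h + b(A(2, -2)) = 45782 + 74/3 = 137420/3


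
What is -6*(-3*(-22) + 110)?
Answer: -1056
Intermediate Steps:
-6*(-3*(-22) + 110) = -6*(66 + 110) = -6*176 = -1056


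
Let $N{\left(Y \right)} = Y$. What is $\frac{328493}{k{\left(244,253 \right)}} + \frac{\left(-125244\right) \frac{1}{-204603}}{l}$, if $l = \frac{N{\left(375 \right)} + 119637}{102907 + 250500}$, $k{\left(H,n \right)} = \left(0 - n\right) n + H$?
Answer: $- \frac{20808379811864}{6213245212395} \approx -3.349$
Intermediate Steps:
$k{\left(H,n \right)} = H - n^{2}$ ($k{\left(H,n \right)} = - n n + H = - n^{2} + H = H - n^{2}$)
$l = \frac{120012}{353407}$ ($l = \frac{375 + 119637}{102907 + 250500} = \frac{120012}{353407} \approx 0.33959$)
$\frac{328493}{k{\left(244,253 \right)}} + \frac{\left(-125244\right) \frac{1}{-204603}}{l} = \frac{328493}{244 - 253^{2}} + \frac{\left(-125244\right) \frac{1}{-204603}}{\frac{120012}{353407}} = \frac{328493}{244 - 64009} + \left(-125244\right) \left(- \frac{1}{204603}\right) \frac{353407}{120012} = \frac{328493}{244 - 64009} + \frac{5964}{9743} \cdot \frac{353407}{120012} = \frac{328493}{-63765} + \frac{175643279}{97439743} = 328493 \left(- \frac{1}{63765}\right) + \frac{175643279}{97439743} = - \frac{328493}{63765} + \frac{175643279}{97439743} = - \frac{20808379811864}{6213245212395}$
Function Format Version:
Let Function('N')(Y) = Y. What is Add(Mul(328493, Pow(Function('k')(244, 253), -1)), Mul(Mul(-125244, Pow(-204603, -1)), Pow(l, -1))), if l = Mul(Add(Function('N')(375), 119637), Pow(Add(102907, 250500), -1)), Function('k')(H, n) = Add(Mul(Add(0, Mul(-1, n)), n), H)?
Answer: Rational(-20808379811864, 6213245212395) ≈ -3.3490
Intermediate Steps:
Function('k')(H, n) = Add(H, Mul(-1, Pow(n, 2))) (Function('k')(H, n) = Add(Mul(Mul(-1, n), n), H) = Add(Mul(-1, Pow(n, 2)), H) = Add(H, Mul(-1, Pow(n, 2))))
l = Rational(120012, 353407) (l = Mul(Add(375, 119637), Pow(Add(102907, 250500), -1)) = Mul(120012, Pow(353407, -1)) = Mul(120012, Rational(1, 353407)) = Rational(120012, 353407) ≈ 0.33959)
Add(Mul(328493, Pow(Function('k')(244, 253), -1)), Mul(Mul(-125244, Pow(-204603, -1)), Pow(l, -1))) = Add(Mul(328493, Pow(Add(244, Mul(-1, Pow(253, 2))), -1)), Mul(Mul(-125244, Pow(-204603, -1)), Pow(Rational(120012, 353407), -1))) = Add(Mul(328493, Pow(Add(244, Mul(-1, 64009)), -1)), Mul(Mul(-125244, Rational(-1, 204603)), Rational(353407, 120012))) = Add(Mul(328493, Pow(Add(244, -64009), -1)), Mul(Rational(5964, 9743), Rational(353407, 120012))) = Add(Mul(328493, Pow(-63765, -1)), Rational(175643279, 97439743)) = Add(Mul(328493, Rational(-1, 63765)), Rational(175643279, 97439743)) = Add(Rational(-328493, 63765), Rational(175643279, 97439743)) = Rational(-20808379811864, 6213245212395)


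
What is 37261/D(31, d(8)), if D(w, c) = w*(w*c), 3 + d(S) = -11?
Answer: -5323/1922 ≈ -2.7695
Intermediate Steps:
d(S) = -14 (d(S) = -3 - 11 = -14)
D(w, c) = c*w**2 (D(w, c) = w*(c*w) = c*w**2)
37261/D(31, d(8)) = 37261/((-14*31**2)) = 37261/((-14*961)) = 37261/(-13454) = 37261*(-1/13454) = -5323/1922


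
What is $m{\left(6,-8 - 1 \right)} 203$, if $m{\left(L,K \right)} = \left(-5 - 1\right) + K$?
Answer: $-3045$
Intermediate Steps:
$m{\left(L,K \right)} = -6 + K$
$m{\left(6,-8 - 1 \right)} 203 = \left(-6 - 9\right) 203 = \left(-15\right) 203 = -3045$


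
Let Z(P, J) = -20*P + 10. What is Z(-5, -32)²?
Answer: 12100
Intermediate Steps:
Z(P, J) = 10 - 20*P
Z(-5, -32)² = (10 - 20*(-5))² = (10 + 100)² = 110² = 12100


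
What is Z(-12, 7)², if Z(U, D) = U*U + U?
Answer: 17424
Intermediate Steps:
Z(U, D) = U + U² (Z(U, D) = U² + U = U + U²)
Z(-12, 7)² = (-12*(1 - 12))² = (-12*(-11))² = 132² = 17424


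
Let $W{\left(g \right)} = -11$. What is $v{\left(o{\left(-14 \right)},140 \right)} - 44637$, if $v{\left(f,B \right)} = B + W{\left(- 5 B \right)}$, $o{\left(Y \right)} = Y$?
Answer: $-44508$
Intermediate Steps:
$v{\left(f,B \right)} = -11 + B$ ($v{\left(f,B \right)} = B - 11 = -11 + B$)
$v{\left(o{\left(-14 \right)},140 \right)} - 44637 = \left(-11 + 140\right) - 44637 = 129 - 44637 = -44508$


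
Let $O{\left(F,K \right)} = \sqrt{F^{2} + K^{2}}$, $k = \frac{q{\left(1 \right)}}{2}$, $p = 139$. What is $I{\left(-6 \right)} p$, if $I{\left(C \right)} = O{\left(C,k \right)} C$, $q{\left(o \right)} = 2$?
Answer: $- 834 \sqrt{37} \approx -5073.0$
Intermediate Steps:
$k = 1$ ($k = \frac{2}{2} = 2 \cdot \frac{1}{2} = 1$)
$I{\left(C \right)} = C \sqrt{1 + C^{2}}$ ($I{\left(C \right)} = \sqrt{C^{2} + 1^{2}} C = \sqrt{C^{2} + 1} C = \sqrt{1 + C^{2}} C = C \sqrt{1 + C^{2}}$)
$I{\left(-6 \right)} p = - 6 \sqrt{1 + \left(-6\right)^{2}} \cdot 139 = - 6 \sqrt{1 + 36} \cdot 139 = - 6 \sqrt{37} \cdot 139 = - 834 \sqrt{37}$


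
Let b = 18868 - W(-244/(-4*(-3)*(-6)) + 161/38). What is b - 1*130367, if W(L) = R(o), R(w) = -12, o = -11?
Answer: -111487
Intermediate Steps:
W(L) = -12
b = 18880 (b = 18868 - 1*(-12) = 18868 + 12 = 18880)
b - 1*130367 = 18880 - 1*130367 = 18880 - 130367 = -111487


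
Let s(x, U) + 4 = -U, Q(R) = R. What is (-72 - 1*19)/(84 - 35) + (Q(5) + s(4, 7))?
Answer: -55/7 ≈ -7.8571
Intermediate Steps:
s(x, U) = -4 - U
(-72 - 1*19)/(84 - 35) + (Q(5) + s(4, 7)) = (-72 - 1*19)/(84 - 35) + (5 + (-4 - 1*7)) = (-72 - 19)/49 + (5 + (-4 - 7)) = -91*1/49 + (5 - 11) = -13/7 - 6 = -55/7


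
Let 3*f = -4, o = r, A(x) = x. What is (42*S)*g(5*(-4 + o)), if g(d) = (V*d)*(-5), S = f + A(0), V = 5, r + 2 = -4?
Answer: -70000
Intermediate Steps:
r = -6 (r = -2 - 4 = -6)
o = -6
f = -4/3 (f = (⅓)*(-4) = -4/3 ≈ -1.3333)
S = -4/3 (S = -4/3 + 0 = -4/3 ≈ -1.3333)
g(d) = -25*d (g(d) = (5*d)*(-5) = -25*d)
(42*S)*g(5*(-4 + o)) = (42*(-4/3))*(-125*(-4 - 6)) = -(-1400)*5*(-10) = -(-1400)*(-50) = -56*1250 = -70000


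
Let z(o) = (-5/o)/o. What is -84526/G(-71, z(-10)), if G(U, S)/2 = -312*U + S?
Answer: -845260/443039 ≈ -1.9079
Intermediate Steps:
z(o) = -5/o²
G(U, S) = -624*U + 2*S (G(U, S) = 2*(-312*U + S) = 2*(S - 312*U) = -624*U + 2*S)
-84526/G(-71, z(-10)) = -84526/(-624*(-71) + 2*(-5/(-10)²)) = -84526/(44304 + 2*(-5*1/100)) = -84526/(44304 + 2*(-1/20)) = -84526/(44304 - ⅒) = -84526/443039/10 = -84526*10/443039 = -845260/443039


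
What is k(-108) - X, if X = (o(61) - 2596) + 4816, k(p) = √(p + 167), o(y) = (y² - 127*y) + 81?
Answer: 1725 + √59 ≈ 1732.7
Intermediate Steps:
o(y) = 81 + y² - 127*y
k(p) = √(167 + p)
X = -1725 (X = ((81 + 61² - 127*61) - 2596) + 4816 = ((81 + 3721 - 7747) - 2596) + 4816 = (-3945 - 2596) + 4816 = -6541 + 4816 = -1725)
k(-108) - X = √(167 - 108) - 1*(-1725) = √59 + 1725 = 1725 + √59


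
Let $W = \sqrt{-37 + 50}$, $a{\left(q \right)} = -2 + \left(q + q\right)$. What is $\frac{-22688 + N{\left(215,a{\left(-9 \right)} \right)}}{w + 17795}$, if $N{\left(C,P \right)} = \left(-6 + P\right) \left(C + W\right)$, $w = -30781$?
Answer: $\frac{14139}{6493} + \frac{13 \sqrt{13}}{6493} \approx 2.1848$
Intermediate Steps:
$a{\left(q \right)} = -2 + 2 q$
$W = \sqrt{13} \approx 3.6056$
$N{\left(C,P \right)} = \left(-6 + P\right) \left(C + \sqrt{13}\right)$
$\frac{-22688 + N{\left(215,a{\left(-9 \right)} \right)}}{w + 17795} = \frac{-22688 + \left(\left(-6\right) 215 - 6 \sqrt{13} + 215 \left(-2 + 2 \left(-9\right)\right) + \left(-2 + 2 \left(-9\right)\right) \sqrt{13}\right)}{-30781 + 17795} = \frac{-22688 + \left(-1290 - 6 \sqrt{13} + 215 \left(-2 - 18\right) + \left(-2 - 18\right) \sqrt{13}\right)}{-12986} = \left(-22688 - \left(5590 + 26 \sqrt{13}\right)\right) \left(- \frac{1}{12986}\right) = \left(-28278 - 26 \sqrt{13}\right) \left(- \frac{1}{12986}\right) = \frac{14139}{6493} + \frac{13 \sqrt{13}}{6493}$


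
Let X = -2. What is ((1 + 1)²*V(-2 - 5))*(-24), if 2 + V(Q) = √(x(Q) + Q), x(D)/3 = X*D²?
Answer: 192 - 96*I*√301 ≈ 192.0 - 1665.5*I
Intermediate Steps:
x(D) = -6*D² (x(D) = 3*(-2*D²) = -6*D²)
V(Q) = -2 + √(Q - 6*Q²) (V(Q) = -2 + √(-6*Q² + Q) = -2 + √(Q - 6*Q²))
((1 + 1)²*V(-2 - 5))*(-24) = ((1 + 1)²*(-2 + √((-2 - 5)*(1 - 6*(-2 - 5)))))*(-24) = (2²*(-2 + √(-7*(1 - 6*(-7)))))*(-24) = (4*(-2 + √(-7*(1 + 42))))*(-24) = (4*(-2 + √(-7*43)))*(-24) = (4*(-2 + √(-301)))*(-24) = (4*(-2 + I*√301))*(-24) = (-8 + 4*I*√301)*(-24) = 192 - 96*I*√301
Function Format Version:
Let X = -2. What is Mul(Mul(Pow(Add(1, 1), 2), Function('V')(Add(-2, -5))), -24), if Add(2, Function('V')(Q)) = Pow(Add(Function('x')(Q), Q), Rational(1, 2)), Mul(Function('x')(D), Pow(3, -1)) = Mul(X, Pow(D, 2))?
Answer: Add(192, Mul(-96, I, Pow(301, Rational(1, 2)))) ≈ Add(192.00, Mul(-1665.5, I))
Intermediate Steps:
Function('x')(D) = Mul(-6, Pow(D, 2)) (Function('x')(D) = Mul(3, Mul(-2, Pow(D, 2))) = Mul(-6, Pow(D, 2)))
Function('V')(Q) = Add(-2, Pow(Add(Q, Mul(-6, Pow(Q, 2))), Rational(1, 2))) (Function('V')(Q) = Add(-2, Pow(Add(Mul(-6, Pow(Q, 2)), Q), Rational(1, 2))) = Add(-2, Pow(Add(Q, Mul(-6, Pow(Q, 2))), Rational(1, 2))))
Mul(Mul(Pow(Add(1, 1), 2), Function('V')(Add(-2, -5))), -24) = Mul(Mul(Pow(Add(1, 1), 2), Add(-2, Pow(Mul(Add(-2, -5), Add(1, Mul(-6, Add(-2, -5)))), Rational(1, 2)))), -24) = Mul(Mul(Pow(2, 2), Add(-2, Pow(Mul(-7, Add(1, Mul(-6, -7))), Rational(1, 2)))), -24) = Mul(Mul(4, Add(-2, Pow(Mul(-7, Add(1, 42)), Rational(1, 2)))), -24) = Mul(Mul(4, Add(-2, Pow(Mul(-7, 43), Rational(1, 2)))), -24) = Mul(Mul(4, Add(-2, Pow(-301, Rational(1, 2)))), -24) = Mul(Mul(4, Add(-2, Mul(I, Pow(301, Rational(1, 2))))), -24) = Mul(Add(-8, Mul(4, I, Pow(301, Rational(1, 2)))), -24) = Add(192, Mul(-96, I, Pow(301, Rational(1, 2))))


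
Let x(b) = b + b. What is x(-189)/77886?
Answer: -21/4327 ≈ -0.0048532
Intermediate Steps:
x(b) = 2*b
x(-189)/77886 = (2*(-189))/77886 = -378*1/77886 = -21/4327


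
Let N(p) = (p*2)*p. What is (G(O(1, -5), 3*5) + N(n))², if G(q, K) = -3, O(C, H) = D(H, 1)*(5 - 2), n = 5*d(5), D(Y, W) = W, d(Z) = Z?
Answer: 1555009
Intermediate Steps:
n = 25 (n = 5*5 = 25)
O(C, H) = 3 (O(C, H) = 1*(5 - 2) = 1*3 = 3)
N(p) = 2*p² (N(p) = (2*p)*p = 2*p²)
(G(O(1, -5), 3*5) + N(n))² = (-3 + 2*25²)² = (-3 + 2*625)² = (-3 + 1250)² = 1247² = 1555009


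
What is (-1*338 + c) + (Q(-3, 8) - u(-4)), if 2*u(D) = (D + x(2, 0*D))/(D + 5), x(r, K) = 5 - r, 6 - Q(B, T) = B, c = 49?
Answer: -559/2 ≈ -279.50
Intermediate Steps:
Q(B, T) = 6 - B
u(D) = (3 + D)/(2*(5 + D)) (u(D) = ((D + (5 - 1*2))/(D + 5))/2 = ((D + (5 - 2))/(5 + D))/2 = ((D + 3)/(5 + D))/2 = ((3 + D)/(5 + D))/2 = (3 + D)/(2*(5 + D)))
(-1*338 + c) + (Q(-3, 8) - u(-4)) = (-1*338 + 49) + ((6 - 1*(-3)) - (3 - 4)/(2*(5 - 4))) = (-338 + 49) + ((6 + 3) - (-1)/(2*1)) = -289 + (9 - (-1)/2) = -289 + (9 - 1*(-1/2)) = -289 + (9 + 1/2) = -289 + 19/2 = -559/2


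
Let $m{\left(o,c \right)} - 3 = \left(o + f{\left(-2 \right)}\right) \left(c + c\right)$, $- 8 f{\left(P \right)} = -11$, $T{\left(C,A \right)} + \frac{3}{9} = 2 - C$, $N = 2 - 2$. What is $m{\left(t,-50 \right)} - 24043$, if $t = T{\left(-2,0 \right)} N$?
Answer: $- \frac{48355}{2} \approx -24178.0$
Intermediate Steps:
$N = 0$ ($N = 2 - 2 = 0$)
$T{\left(C,A \right)} = \frac{5}{3} - C$ ($T{\left(C,A \right)} = - \frac{1}{3} - \left(-2 + C\right) = \frac{5}{3} - C$)
$f{\left(P \right)} = \frac{11}{8}$ ($f{\left(P \right)} = \left(- \frac{1}{8}\right) \left(-11\right) = \frac{11}{8}$)
$t = 0$ ($t = \left(\frac{5}{3} - -2\right) 0 = \left(\frac{5}{3} + 2\right) 0 = \frac{11}{3} \cdot 0 = 0$)
$m{\left(o,c \right)} = 3 + 2 c \left(\frac{11}{8} + o\right)$ ($m{\left(o,c \right)} = 3 + \left(o + \frac{11}{8}\right) \left(c + c\right) = 3 + \left(\frac{11}{8} + o\right) 2 c = 3 + 2 c \left(\frac{11}{8} + o\right)$)
$m{\left(t,-50 \right)} - 24043 = \left(3 + \frac{11}{4} \left(-50\right) + 2 \left(-50\right) 0\right) - 24043 = \left(3 - \frac{275}{2} + 0\right) - 24043 = - \frac{269}{2} - 24043 = - \frac{48355}{2}$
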